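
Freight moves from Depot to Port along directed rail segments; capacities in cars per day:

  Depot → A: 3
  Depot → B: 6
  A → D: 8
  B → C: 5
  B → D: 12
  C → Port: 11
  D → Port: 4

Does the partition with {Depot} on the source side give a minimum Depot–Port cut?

Yes — it is a minimum cut (capacity 9).

Given cut capacity: 3 + 6 = 9.
Augment Depot→A→D→Port: bottleneck 3, flow now 3.
Augment Depot→B→C→Port: bottleneck 5, flow now 8.
Augment Depot→B→D→Port: bottleneck 1, flow now 9.
No augmenting path remains; maximum flow = 9.
Cut capacity 9 equals the max flow, so it is a minimum cut.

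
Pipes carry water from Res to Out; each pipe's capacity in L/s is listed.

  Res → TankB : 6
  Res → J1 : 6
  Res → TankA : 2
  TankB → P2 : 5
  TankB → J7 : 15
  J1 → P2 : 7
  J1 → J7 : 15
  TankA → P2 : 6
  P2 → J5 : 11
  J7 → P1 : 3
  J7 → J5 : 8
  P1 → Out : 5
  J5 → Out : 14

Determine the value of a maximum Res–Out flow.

Augment Res→TankB→P2→J5→Out: bottleneck 5, flow now 5.
Augment Res→TankB→J7→P1→Out: bottleneck 1, flow now 6.
Augment Res→J1→P2→J5→Out: bottleneck 6, flow now 12.
Augment Res→TankA→P2→TankB→J7→P1→Out: bottleneck 2, flow now 14. (uses reverse residual edge)
No augmenting path remains; maximum flow = 14.
In the residual graph, reachable from Res: {Res}.
Min-cut edges: Res→TankB (6), Res→J1 (6), Res→TankA (2); capacity 6 + 6 + 2 = 14.
This cut is saturated, so no flow can exceed 14.

14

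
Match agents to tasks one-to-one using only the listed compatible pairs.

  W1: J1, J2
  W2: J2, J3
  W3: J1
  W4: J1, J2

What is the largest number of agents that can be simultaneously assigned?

Unit-capacity flow: source→left, listed edges, right→sink; max matching = max flow.
Augmenting path W1→J1 (+1); matched 1.
Augmenting path W2→J2 (+1); matched 2.
Augmenting path W4→J2→W2→J3 (+1); matched 3.
No augmenting path remains; maximum matching = 3.
König certificate: {W2, J1, J2} is a vertex cover of size 3 (every listed pair touches it), so no matching can be larger.

3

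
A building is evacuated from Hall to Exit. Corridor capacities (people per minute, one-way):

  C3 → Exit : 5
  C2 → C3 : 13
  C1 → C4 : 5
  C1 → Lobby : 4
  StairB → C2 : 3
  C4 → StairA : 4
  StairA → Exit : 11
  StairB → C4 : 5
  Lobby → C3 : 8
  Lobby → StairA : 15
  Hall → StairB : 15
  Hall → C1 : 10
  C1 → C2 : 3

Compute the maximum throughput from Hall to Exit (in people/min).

13

Augment Hall→StairB→C4→StairA→Exit: bottleneck 4, flow now 4.
Augment Hall→StairB→C2→C3→Exit: bottleneck 3, flow now 7.
Augment Hall→C1→C2→C3→Exit: bottleneck 2, flow now 9.
Augment Hall→C1→Lobby→StairA→Exit: bottleneck 4, flow now 13.
No augmenting path remains; maximum flow = 13.
In the residual graph, reachable from Hall: {Hall, StairB, C1, C4, C2, C3}.
Min-cut edges: C1→Lobby (4), C4→StairA (4), C3→Exit (5); capacity 4 + 4 + 5 = 13.
This cut is saturated, so no flow can exceed 13.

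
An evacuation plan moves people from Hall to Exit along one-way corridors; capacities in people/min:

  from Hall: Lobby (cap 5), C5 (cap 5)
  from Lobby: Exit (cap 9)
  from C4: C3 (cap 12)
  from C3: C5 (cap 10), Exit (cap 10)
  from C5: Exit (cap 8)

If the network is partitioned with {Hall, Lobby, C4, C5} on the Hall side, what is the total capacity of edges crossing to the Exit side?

29

Edges leaving {Hall, Lobby, C4, C5}: Lobby→Exit (9), C4→C3 (12), C5→Exit (8).
Cut capacity = 9 + 12 + 8 = 29.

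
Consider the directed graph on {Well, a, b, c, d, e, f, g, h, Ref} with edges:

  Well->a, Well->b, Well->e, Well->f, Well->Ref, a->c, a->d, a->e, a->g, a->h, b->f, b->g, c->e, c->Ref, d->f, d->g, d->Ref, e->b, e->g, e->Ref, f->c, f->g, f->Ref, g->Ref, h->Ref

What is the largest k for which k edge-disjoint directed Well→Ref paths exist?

Assign every edge capacity 1; by Menger, the answer equals the max flow.
Path Well→Ref (+1); total 1.
Path Well→e→Ref (+1); total 2.
Path Well→f→Ref (+1); total 3.
Path Well→a→c→Ref (+1); total 4.
Path Well→b→g→Ref (+1); total 5.
No residual Well→Ref path; max flow = 5.
Certifying cut of size 5: {Well→Ref, Well→a, Well→b, Well→e, Well→f}.

5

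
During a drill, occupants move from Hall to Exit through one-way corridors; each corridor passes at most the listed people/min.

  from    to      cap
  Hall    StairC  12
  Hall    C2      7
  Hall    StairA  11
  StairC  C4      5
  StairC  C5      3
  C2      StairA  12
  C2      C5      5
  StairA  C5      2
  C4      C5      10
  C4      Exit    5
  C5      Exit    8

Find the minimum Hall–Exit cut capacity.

Augment Hall→StairC→C4→Exit: bottleneck 5, flow now 5.
Augment Hall→StairC→C5→Exit: bottleneck 3, flow now 8.
Augment Hall→C2→C5→Exit: bottleneck 5, flow now 13.
No augmenting path remains; maximum flow = 13.
By max-flow min-cut, the minimum cut capacity equals the max flow.
In the residual graph, reachable from Hall: {Hall, StairC, C2, StairA, C5}.
Min-cut edges: StairC→C4 (5), C5→Exit (8); capacity 5 + 8 = 13.

13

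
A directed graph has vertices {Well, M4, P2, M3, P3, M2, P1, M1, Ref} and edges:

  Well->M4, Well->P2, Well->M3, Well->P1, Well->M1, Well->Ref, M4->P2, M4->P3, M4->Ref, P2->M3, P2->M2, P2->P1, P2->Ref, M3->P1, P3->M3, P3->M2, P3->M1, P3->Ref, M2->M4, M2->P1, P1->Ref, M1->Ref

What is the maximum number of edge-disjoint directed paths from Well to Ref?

Assign every edge capacity 1; by Menger, the answer equals the max flow.
Path Well→Ref (+1); total 1.
Path Well→M4→Ref (+1); total 2.
Path Well→P2→Ref (+1); total 3.
Path Well→P1→Ref (+1); total 4.
Path Well→M1→Ref (+1); total 5.
No residual Well→Ref path; max flow = 5.
Certifying cut of size 5: {P1→Ref, Well→M1, Well→M4, Well→P2, Well→Ref}.

5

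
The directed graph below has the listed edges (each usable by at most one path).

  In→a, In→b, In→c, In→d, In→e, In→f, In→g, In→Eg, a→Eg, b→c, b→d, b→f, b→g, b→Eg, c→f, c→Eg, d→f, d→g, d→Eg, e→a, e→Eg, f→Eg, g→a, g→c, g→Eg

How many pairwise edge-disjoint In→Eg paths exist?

8

Assign every edge capacity 1; by Menger, the answer equals the max flow.
Path In→Eg (+1); total 1.
Path In→a→Eg (+1); total 2.
Path In→b→Eg (+1); total 3.
Path In→c→Eg (+1); total 4.
Path In→d→Eg (+1); total 5.
Path In→e→Eg (+1); total 6.
Path In→f→Eg (+1); total 7.
Path In→g→Eg (+1); total 8.
No residual In→Eg path; max flow = 8.
Certifying cut of size 8: {In→Eg, In→a, In→b, In→c, In→d, In→e, In→f, In→g}.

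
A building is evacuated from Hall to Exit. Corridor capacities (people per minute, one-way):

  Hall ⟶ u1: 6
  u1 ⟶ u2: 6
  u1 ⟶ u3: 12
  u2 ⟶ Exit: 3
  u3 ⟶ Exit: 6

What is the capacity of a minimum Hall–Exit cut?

Augment Hall→u1→u2→Exit: bottleneck 3, flow now 3.
Augment Hall→u1→u3→Exit: bottleneck 3, flow now 6.
No augmenting path remains; maximum flow = 6.
By max-flow min-cut, the minimum cut capacity equals the max flow.
In the residual graph, reachable from Hall: {Hall}.
Min-cut edges: Hall→u1 (6); capacity 6 = 6.

6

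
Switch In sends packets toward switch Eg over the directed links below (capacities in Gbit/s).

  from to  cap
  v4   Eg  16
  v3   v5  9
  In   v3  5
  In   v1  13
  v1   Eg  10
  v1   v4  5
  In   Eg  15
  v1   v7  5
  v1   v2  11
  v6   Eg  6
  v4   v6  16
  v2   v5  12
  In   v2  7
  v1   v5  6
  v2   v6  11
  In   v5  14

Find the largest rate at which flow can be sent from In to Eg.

Augment In→Eg: bottleneck 15, flow now 15.
Augment In→v1→Eg: bottleneck 10, flow now 25.
Augment In→v1→v4→Eg: bottleneck 3, flow now 28.
Augment In→v2→v6→Eg: bottleneck 6, flow now 34.
No augmenting path remains; maximum flow = 34.
In the residual graph, reachable from In: {In, v2, v3, v5, v6}.
Min-cut edges: In→v1 (13), In→Eg (15), v6→Eg (6); capacity 13 + 15 + 6 = 34.
This cut is saturated, so no flow can exceed 34.

34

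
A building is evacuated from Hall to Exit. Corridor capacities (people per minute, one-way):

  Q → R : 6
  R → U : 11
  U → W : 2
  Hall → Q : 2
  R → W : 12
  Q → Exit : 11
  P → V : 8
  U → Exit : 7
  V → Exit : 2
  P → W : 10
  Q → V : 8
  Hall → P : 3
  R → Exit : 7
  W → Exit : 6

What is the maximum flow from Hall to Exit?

5

Augment Hall→Q→Exit: bottleneck 2, flow now 2.
Augment Hall→P→V→Exit: bottleneck 2, flow now 4.
Augment Hall→P→W→Exit: bottleneck 1, flow now 5.
No augmenting path remains; maximum flow = 5.
In the residual graph, reachable from Hall: {Hall}.
Min-cut edges: Hall→P (3), Hall→Q (2); capacity 3 + 2 = 5.
This cut is saturated, so no flow can exceed 5.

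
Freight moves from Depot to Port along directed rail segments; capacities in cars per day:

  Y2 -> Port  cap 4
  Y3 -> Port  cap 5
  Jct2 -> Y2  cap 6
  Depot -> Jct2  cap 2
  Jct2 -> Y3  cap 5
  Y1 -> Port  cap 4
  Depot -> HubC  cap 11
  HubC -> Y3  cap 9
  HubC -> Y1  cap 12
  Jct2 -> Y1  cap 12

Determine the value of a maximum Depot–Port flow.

Augment Depot→HubC→Y1→Port: bottleneck 4, flow now 4.
Augment Depot→HubC→Y3→Port: bottleneck 5, flow now 9.
Augment Depot→Jct2→Y2→Port: bottleneck 2, flow now 11.
No augmenting path remains; maximum flow = 11.
In the residual graph, reachable from Depot: {Depot, HubC, Y1, Y3}.
Min-cut edges: Depot→Jct2 (2), Y1→Port (4), Y3→Port (5); capacity 2 + 4 + 5 = 11.
This cut is saturated, so no flow can exceed 11.

11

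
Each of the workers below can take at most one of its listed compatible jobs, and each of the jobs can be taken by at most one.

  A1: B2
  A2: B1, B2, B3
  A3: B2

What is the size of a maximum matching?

2

Unit-capacity flow: source→left, listed edges, right→sink; max matching = max flow.
Augmenting path A1→B2 (+1); matched 1.
Augmenting path A2→B1 (+1); matched 2.
No augmenting path remains; maximum matching = 2.
König certificate: {A2, B2} is a vertex cover of size 2 (every listed pair touches it), so no matching can be larger.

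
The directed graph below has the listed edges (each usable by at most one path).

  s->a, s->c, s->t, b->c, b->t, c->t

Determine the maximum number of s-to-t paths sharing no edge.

2

Assign every edge capacity 1; by Menger, the answer equals the max flow.
Path s→t (+1); total 1.
Path s→c→t (+1); total 2.
No residual s→t path; max flow = 2.
Certifying cut of size 2: {s→c, s→t}.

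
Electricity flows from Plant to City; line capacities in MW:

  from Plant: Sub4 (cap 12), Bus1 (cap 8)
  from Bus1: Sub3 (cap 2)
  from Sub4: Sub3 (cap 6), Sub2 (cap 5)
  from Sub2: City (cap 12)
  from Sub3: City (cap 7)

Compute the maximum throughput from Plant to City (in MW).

12

Augment Plant→Bus1→Sub3→City: bottleneck 2, flow now 2.
Augment Plant→Sub4→Sub2→City: bottleneck 5, flow now 7.
Augment Plant→Sub4→Sub3→City: bottleneck 5, flow now 12.
No augmenting path remains; maximum flow = 12.
In the residual graph, reachable from Plant: {Plant, Bus1, Sub4, Sub3}.
Min-cut edges: Sub4→Sub2 (5), Sub3→City (7); capacity 5 + 7 = 12.
This cut is saturated, so no flow can exceed 12.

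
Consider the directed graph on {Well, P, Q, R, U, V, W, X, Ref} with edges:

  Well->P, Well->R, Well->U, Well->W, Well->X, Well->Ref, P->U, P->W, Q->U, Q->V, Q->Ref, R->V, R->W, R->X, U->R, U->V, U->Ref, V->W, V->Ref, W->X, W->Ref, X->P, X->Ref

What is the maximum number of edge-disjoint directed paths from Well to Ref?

5

Assign every edge capacity 1; by Menger, the answer equals the max flow.
Path Well→Ref (+1); total 1.
Path Well→U→Ref (+1); total 2.
Path Well→W→Ref (+1); total 3.
Path Well→X→Ref (+1); total 4.
Path Well→R→V→Ref (+1); total 5.
No residual Well→Ref path; max flow = 5.
Certifying cut of size 5: {U→Ref, V→Ref, W→Ref, Well→Ref, X→Ref}.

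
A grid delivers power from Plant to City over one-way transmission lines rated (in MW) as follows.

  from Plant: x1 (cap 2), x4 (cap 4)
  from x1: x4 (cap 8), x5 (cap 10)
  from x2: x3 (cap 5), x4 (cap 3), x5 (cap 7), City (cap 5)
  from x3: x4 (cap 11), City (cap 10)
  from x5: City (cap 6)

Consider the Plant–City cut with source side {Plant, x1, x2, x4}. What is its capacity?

27

Edges leaving {Plant, x1, x2, x4}: x1→x5 (10), x2→x3 (5), x2→x5 (7), x2→City (5).
Cut capacity = 10 + 5 + 7 + 5 = 27.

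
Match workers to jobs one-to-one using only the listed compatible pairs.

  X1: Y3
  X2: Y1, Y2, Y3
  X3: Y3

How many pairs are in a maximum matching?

2

Unit-capacity flow: source→left, listed edges, right→sink; max matching = max flow.
Augmenting path X1→Y3 (+1); matched 1.
Augmenting path X2→Y1 (+1); matched 2.
No augmenting path remains; maximum matching = 2.
König certificate: {X2, Y3} is a vertex cover of size 2 (every listed pair touches it), so no matching can be larger.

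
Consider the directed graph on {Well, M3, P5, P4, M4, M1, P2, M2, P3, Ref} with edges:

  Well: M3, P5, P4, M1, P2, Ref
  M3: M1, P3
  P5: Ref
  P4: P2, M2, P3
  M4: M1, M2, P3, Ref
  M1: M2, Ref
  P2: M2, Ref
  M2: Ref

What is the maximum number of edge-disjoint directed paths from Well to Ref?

5

Assign every edge capacity 1; by Menger, the answer equals the max flow.
Path Well→Ref (+1); total 1.
Path Well→P5→Ref (+1); total 2.
Path Well→M1→Ref (+1); total 3.
Path Well→P2→Ref (+1); total 4.
Path Well→P4→M2→Ref (+1); total 5.
No residual Well→Ref path; max flow = 5.
Certifying cut of size 5: {M1→Ref, M2→Ref, P2→Ref, Well→P5, Well→Ref}.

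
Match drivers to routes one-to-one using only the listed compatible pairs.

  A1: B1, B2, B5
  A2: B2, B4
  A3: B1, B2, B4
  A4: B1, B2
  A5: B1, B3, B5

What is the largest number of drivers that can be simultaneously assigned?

Unit-capacity flow: source→left, listed edges, right→sink; max matching = max flow.
Augmenting path A1→B1 (+1); matched 1.
Augmenting path A2→B2 (+1); matched 2.
Augmenting path A3→B4 (+1); matched 3.
Augmenting path A5→B3 (+1); matched 4.
Augmenting path A4→B1→A1→B5 (+1); matched 5.
No augmenting path remains; maximum matching = 5.
König certificate: {A1, A2, A3, A4, A5} is a vertex cover of size 5 (every listed pair touches it), so no matching can be larger.

5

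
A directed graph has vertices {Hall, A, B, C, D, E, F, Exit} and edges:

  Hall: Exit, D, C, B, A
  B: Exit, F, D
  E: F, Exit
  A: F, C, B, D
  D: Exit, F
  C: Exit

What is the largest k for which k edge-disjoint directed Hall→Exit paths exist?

4

Assign every edge capacity 1; by Menger, the answer equals the max flow.
Path Hall→Exit (+1); total 1.
Path Hall→B→Exit (+1); total 2.
Path Hall→C→Exit (+1); total 3.
Path Hall→D→Exit (+1); total 4.
No residual Hall→Exit path; max flow = 4.
Certifying cut of size 4: {B→Exit, C→Exit, D→Exit, Hall→Exit}.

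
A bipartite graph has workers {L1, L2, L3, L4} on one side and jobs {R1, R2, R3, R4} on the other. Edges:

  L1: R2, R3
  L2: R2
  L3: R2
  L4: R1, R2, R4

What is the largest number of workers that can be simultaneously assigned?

3

Unit-capacity flow: source→left, listed edges, right→sink; max matching = max flow.
Augmenting path L1→R2 (+1); matched 1.
Augmenting path L4→R1 (+1); matched 2.
Augmenting path L2→R2→L1→R3 (+1); matched 3.
No augmenting path remains; maximum matching = 3.
König certificate: {L1, L4, R2} is a vertex cover of size 3 (every listed pair touches it), so no matching can be larger.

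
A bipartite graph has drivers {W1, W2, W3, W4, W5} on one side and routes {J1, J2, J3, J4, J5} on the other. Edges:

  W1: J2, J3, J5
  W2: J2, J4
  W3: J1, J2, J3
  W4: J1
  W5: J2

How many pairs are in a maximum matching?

5

Unit-capacity flow: source→left, listed edges, right→sink; max matching = max flow.
Augmenting path W1→J2 (+1); matched 1.
Augmenting path W2→J4 (+1); matched 2.
Augmenting path W3→J1 (+1); matched 3.
Augmenting path W4→J1→W3→J3 (+1); matched 4.
Augmenting path W5→J2→W1→J5 (+1); matched 5.
No augmenting path remains; maximum matching = 5.
König certificate: {W1, W2, W3, W4, W5} is a vertex cover of size 5 (every listed pair touches it), so no matching can be larger.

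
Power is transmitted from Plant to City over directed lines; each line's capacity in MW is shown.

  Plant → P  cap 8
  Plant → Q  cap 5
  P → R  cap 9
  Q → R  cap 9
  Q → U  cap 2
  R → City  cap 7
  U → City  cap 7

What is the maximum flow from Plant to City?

9

Augment Plant→P→R→City: bottleneck 7, flow now 7.
Augment Plant→Q→U→City: bottleneck 2, flow now 9.
No augmenting path remains; maximum flow = 9.
In the residual graph, reachable from Plant: {Plant, P, Q, R}.
Min-cut edges: Q→U (2), R→City (7); capacity 2 + 7 = 9.
This cut is saturated, so no flow can exceed 9.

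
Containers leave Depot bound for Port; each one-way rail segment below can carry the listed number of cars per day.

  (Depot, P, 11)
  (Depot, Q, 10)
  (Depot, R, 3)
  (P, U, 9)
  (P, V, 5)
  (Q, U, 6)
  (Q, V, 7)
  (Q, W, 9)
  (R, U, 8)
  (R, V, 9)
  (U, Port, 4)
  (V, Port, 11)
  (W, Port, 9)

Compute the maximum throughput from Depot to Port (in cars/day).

Augment Depot→P→U→Port: bottleneck 4, flow now 4.
Augment Depot→P→V→Port: bottleneck 5, flow now 9.
Augment Depot→Q→V→Port: bottleneck 6, flow now 15.
Augment Depot→Q→W→Port: bottleneck 4, flow now 19.
Augment Depot→R→V→Q→W→Port: bottleneck 3, flow now 22. (uses reverse residual edge)
No augmenting path remains; maximum flow = 22.
In the residual graph, reachable from Depot: {Depot, P, U}.
Min-cut edges: Depot→Q (10), Depot→R (3), P→V (5), U→Port (4); capacity 10 + 3 + 5 + 4 = 22.
This cut is saturated, so no flow can exceed 22.

22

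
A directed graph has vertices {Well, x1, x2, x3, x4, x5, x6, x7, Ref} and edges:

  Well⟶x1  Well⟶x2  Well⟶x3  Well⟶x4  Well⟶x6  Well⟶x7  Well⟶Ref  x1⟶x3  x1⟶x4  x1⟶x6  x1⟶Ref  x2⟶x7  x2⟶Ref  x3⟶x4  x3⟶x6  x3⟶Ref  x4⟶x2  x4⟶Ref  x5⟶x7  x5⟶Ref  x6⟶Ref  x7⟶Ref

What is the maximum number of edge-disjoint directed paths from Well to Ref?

Assign every edge capacity 1; by Menger, the answer equals the max flow.
Path Well→Ref (+1); total 1.
Path Well→x1→Ref (+1); total 2.
Path Well→x2→Ref (+1); total 3.
Path Well→x3→Ref (+1); total 4.
Path Well→x4→Ref (+1); total 5.
Path Well→x6→Ref (+1); total 6.
Path Well→x7→Ref (+1); total 7.
No residual Well→Ref path; max flow = 7.
Certifying cut of size 7: {Well→Ref, Well→x1, Well→x2, Well→x3, Well→x4, Well→x6, Well→x7}.

7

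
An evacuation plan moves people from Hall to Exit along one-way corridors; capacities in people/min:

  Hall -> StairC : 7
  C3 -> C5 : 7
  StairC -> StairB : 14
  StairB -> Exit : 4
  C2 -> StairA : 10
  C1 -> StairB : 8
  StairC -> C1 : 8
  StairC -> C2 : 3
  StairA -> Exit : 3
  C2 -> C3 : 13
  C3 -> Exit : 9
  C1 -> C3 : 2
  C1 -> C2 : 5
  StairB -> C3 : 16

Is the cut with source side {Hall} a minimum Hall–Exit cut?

Given cut capacity: 7 = 7.
Augment Hall→StairC→StairB→Exit: bottleneck 4, flow now 4.
Augment Hall→StairC→C1→C3→Exit: bottleneck 2, flow now 6.
Augment Hall→StairC→C2→C3→Exit: bottleneck 1, flow now 7.
No augmenting path remains; maximum flow = 7.
Cut capacity 7 equals the max flow, so it is a minimum cut.

Yes — it is a minimum cut (capacity 7).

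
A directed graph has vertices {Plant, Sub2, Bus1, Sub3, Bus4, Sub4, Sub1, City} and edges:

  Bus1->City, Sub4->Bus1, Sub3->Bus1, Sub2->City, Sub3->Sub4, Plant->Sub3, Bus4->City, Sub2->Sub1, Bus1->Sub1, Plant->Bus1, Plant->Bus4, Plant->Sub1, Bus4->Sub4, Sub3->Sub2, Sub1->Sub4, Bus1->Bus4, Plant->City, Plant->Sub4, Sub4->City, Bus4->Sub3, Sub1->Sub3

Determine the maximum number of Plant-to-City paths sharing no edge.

Assign every edge capacity 1; by Menger, the answer equals the max flow.
Path Plant→City (+1); total 1.
Path Plant→Bus1→City (+1); total 2.
Path Plant→Bus4→City (+1); total 3.
Path Plant→Sub4→City (+1); total 4.
Path Plant→Sub3→Sub2→City (+1); total 5.
No residual Plant→City path; max flow = 5.
Certifying cut of size 5: {Bus1→City, Bus4→City, Plant→City, Sub3→Sub2, Sub4→City}.

5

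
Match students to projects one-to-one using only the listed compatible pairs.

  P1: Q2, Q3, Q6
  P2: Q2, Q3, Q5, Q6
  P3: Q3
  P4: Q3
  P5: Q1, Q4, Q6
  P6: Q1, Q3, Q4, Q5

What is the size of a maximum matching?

5

Unit-capacity flow: source→left, listed edges, right→sink; max matching = max flow.
Augmenting path P1→Q2 (+1); matched 1.
Augmenting path P2→Q3 (+1); matched 2.
Augmenting path P5→Q1 (+1); matched 3.
Augmenting path P6→Q4 (+1); matched 4.
Augmenting path P3→Q3→P2→Q5 (+1); matched 5.
No augmenting path remains; maximum matching = 5.
König certificate: {P1, P2, P5, P6, Q3} is a vertex cover of size 5 (every listed pair touches it), so no matching can be larger.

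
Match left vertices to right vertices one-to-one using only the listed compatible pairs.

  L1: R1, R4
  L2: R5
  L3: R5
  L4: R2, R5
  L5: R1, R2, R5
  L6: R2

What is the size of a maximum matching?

4

Unit-capacity flow: source→left, listed edges, right→sink; max matching = max flow.
Augmenting path L1→R1 (+1); matched 1.
Augmenting path L2→R5 (+1); matched 2.
Augmenting path L4→R2 (+1); matched 3.
Augmenting path L5→R1→L1→R4 (+1); matched 4.
No augmenting path remains; maximum matching = 4.
König certificate: {L1, L5, R2, R5} is a vertex cover of size 4 (every listed pair touches it), so no matching can be larger.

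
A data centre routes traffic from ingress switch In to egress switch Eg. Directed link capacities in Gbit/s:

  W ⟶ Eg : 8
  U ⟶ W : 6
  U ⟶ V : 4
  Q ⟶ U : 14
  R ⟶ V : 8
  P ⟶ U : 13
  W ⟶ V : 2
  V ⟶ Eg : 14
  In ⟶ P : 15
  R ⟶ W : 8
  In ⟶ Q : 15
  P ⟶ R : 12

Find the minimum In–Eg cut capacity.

22

Augment In→P→R→V→Eg: bottleneck 8, flow now 8.
Augment In→P→R→W→Eg: bottleneck 4, flow now 12.
Augment In→P→U→V→Eg: bottleneck 3, flow now 15.
Augment In→Q→U→V→Eg: bottleneck 1, flow now 16.
Augment In→Q→U→W→Eg: bottleneck 4, flow now 20.
Augment In→Q→U→W→V→Eg: bottleneck 2, flow now 22.
No augmenting path remains; maximum flow = 22.
By max-flow min-cut, the minimum cut capacity equals the max flow.
In the residual graph, reachable from In: {In, P, Q, U}.
Min-cut edges: P→R (12), U→V (4), U→W (6); capacity 12 + 4 + 6 = 22.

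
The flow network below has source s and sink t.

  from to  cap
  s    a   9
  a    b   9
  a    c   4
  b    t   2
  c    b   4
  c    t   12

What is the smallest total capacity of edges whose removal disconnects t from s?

Augment s→a→b→t: bottleneck 2, flow now 2.
Augment s→a→c→t: bottleneck 4, flow now 6.
No augmenting path remains; maximum flow = 6.
By max-flow min-cut, the minimum cut capacity equals the max flow.
In the residual graph, reachable from s: {s, a, b}.
Min-cut edges: a→c (4), b→t (2); capacity 4 + 2 = 6.

6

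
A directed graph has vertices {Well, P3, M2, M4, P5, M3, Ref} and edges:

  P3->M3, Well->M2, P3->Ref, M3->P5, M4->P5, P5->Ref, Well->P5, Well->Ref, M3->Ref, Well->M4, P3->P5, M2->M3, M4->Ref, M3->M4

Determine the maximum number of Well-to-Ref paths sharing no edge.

4

Assign every edge capacity 1; by Menger, the answer equals the max flow.
Path Well→Ref (+1); total 1.
Path Well→M4→Ref (+1); total 2.
Path Well→P5→Ref (+1); total 3.
Path Well→M2→M3→Ref (+1); total 4.
No residual Well→Ref path; max flow = 4.
Certifying cut of size 4: {Well→M2, Well→M4, Well→P5, Well→Ref}.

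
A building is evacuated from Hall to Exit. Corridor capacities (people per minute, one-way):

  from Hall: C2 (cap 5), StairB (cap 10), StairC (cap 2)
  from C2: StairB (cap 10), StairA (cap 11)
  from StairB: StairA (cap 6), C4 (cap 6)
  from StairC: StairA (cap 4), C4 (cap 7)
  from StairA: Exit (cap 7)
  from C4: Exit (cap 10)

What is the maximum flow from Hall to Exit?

15

Augment Hall→C2→StairA→Exit: bottleneck 5, flow now 5.
Augment Hall→StairB→StairA→Exit: bottleneck 2, flow now 7.
Augment Hall→StairB→C4→Exit: bottleneck 6, flow now 13.
Augment Hall→StairC→C4→Exit: bottleneck 2, flow now 15.
No augmenting path remains; maximum flow = 15.
In the residual graph, reachable from Hall: {Hall, C2, StairB, StairA}.
Min-cut edges: Hall→StairC (2), StairB→C4 (6), StairA→Exit (7); capacity 2 + 6 + 7 = 15.
This cut is saturated, so no flow can exceed 15.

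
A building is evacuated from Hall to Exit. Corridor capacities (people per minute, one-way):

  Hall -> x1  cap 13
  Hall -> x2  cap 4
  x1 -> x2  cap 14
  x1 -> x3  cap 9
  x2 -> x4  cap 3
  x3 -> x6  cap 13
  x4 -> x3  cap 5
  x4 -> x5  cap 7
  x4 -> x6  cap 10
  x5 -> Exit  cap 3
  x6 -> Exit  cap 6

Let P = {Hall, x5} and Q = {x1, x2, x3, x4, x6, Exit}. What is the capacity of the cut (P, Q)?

20

Edges leaving {Hall, x5}: Hall→x1 (13), Hall→x2 (4), x5→Exit (3).
Cut capacity = 13 + 4 + 3 = 20.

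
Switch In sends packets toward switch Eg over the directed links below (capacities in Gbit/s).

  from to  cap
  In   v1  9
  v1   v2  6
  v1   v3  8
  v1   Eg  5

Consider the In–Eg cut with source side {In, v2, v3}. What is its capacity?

Edges leaving {In, v2, v3}: In→v1 (9).
Cut capacity = 9 = 9.

9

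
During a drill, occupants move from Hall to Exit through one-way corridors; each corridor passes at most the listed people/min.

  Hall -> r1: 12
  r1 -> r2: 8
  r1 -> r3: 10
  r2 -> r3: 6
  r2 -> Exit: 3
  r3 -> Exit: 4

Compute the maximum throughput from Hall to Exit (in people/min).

Augment Hall→r1→r2→Exit: bottleneck 3, flow now 3.
Augment Hall→r1→r3→Exit: bottleneck 4, flow now 7.
No augmenting path remains; maximum flow = 7.
In the residual graph, reachable from Hall: {Hall, r1, r2, r3}.
Min-cut edges: r2→Exit (3), r3→Exit (4); capacity 3 + 4 = 7.
This cut is saturated, so no flow can exceed 7.

7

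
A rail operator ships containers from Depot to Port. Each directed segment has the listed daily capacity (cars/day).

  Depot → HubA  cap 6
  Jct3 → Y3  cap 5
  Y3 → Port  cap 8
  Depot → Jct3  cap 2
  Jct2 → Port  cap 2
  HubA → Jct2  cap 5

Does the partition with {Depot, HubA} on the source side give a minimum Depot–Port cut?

Given cut capacity: 2 + 5 = 7.
Augment Depot→HubA→Jct2→Port: bottleneck 2, flow now 2.
Augment Depot→Jct3→Y3→Port: bottleneck 2, flow now 4.
No augmenting path remains; maximum flow = 4.
In the residual graph, reachable from Depot: {Depot, HubA, Jct2}.
Min-cut edges: Depot→Jct3 (2), Jct2→Port (2); capacity 2 + 2 = 4.
Cut capacity 7 exceeds the max flow 4, so it is not minimum.

No — its capacity is 7, but the minimum cut has capacity 4.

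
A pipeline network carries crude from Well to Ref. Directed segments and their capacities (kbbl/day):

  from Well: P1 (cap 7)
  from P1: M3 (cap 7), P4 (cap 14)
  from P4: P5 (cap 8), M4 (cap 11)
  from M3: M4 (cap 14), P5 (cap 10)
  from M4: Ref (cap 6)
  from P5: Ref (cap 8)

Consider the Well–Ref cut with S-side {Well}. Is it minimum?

Yes — it is a minimum cut (capacity 7).

Given cut capacity: 7 = 7.
Augment Well→P1→P4→M4→Ref: bottleneck 6, flow now 6.
Augment Well→P1→P4→P5→Ref: bottleneck 1, flow now 7.
No augmenting path remains; maximum flow = 7.
Cut capacity 7 equals the max flow, so it is a minimum cut.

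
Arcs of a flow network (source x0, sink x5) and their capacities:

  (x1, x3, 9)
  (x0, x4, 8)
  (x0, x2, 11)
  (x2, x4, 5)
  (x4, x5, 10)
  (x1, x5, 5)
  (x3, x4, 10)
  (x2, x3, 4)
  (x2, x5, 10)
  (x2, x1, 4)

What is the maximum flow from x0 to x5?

19

Augment x0→x2→x5: bottleneck 10, flow now 10.
Augment x0→x4→x5: bottleneck 8, flow now 18.
Augment x0→x2→x1→x5: bottleneck 1, flow now 19.
No augmenting path remains; maximum flow = 19.
In the residual graph, reachable from x0: {x0}.
Min-cut edges: x0→x2 (11), x0→x4 (8); capacity 11 + 8 = 19.
This cut is saturated, so no flow can exceed 19.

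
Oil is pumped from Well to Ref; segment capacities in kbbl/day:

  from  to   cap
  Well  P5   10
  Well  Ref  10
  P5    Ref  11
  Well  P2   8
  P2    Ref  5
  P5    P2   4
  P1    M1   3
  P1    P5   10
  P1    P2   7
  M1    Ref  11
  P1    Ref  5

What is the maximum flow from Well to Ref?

25

Augment Well→Ref: bottleneck 10, flow now 10.
Augment Well→P5→Ref: bottleneck 10, flow now 20.
Augment Well→P2→Ref: bottleneck 5, flow now 25.
No augmenting path remains; maximum flow = 25.
In the residual graph, reachable from Well: {Well, P2}.
Min-cut edges: Well→P5 (10), Well→Ref (10), P2→Ref (5); capacity 10 + 10 + 5 = 25.
This cut is saturated, so no flow can exceed 25.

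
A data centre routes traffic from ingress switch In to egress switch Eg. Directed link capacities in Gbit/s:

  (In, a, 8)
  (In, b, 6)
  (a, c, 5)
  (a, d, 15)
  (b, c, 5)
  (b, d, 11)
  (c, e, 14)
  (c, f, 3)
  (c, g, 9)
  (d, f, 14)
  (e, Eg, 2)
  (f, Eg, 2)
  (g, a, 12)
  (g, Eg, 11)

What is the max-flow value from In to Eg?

12

Augment In→a→c→e→Eg: bottleneck 2, flow now 2.
Augment In→a→c→f→Eg: bottleneck 2, flow now 4.
Augment In→a→c→g→Eg: bottleneck 1, flow now 5.
Augment In→b→c→g→Eg: bottleneck 5, flow now 10.
Augment In→a→d→f→c→g→Eg: bottleneck 2, flow now 12. (uses reverse residual edge)
No augmenting path remains; maximum flow = 12.
In the residual graph, reachable from In: {In, a, b, d, f}.
Min-cut edges: a→c (5), b→c (5), f→Eg (2); capacity 5 + 5 + 2 = 12.
This cut is saturated, so no flow can exceed 12.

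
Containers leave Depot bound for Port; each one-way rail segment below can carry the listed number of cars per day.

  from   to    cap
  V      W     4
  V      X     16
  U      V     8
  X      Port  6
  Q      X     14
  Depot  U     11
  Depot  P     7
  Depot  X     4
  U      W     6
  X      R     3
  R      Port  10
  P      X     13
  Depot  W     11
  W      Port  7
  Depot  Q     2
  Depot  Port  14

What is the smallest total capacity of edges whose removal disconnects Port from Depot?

Augment Depot→Port: bottleneck 14, flow now 14.
Augment Depot→W→Port: bottleneck 7, flow now 21.
Augment Depot→X→Port: bottleneck 4, flow now 25.
Augment Depot→P→X→Port: bottleneck 2, flow now 27.
Augment Depot→P→X→R→Port: bottleneck 3, flow now 30.
No augmenting path remains; maximum flow = 30.
By max-flow min-cut, the minimum cut capacity equals the max flow.
In the residual graph, reachable from Depot: {Depot, P, Q, U, V, W, X}.
Min-cut edges: Depot→Port (14), W→Port (7), X→R (3), X→Port (6); capacity 14 + 7 + 3 + 6 = 30.

30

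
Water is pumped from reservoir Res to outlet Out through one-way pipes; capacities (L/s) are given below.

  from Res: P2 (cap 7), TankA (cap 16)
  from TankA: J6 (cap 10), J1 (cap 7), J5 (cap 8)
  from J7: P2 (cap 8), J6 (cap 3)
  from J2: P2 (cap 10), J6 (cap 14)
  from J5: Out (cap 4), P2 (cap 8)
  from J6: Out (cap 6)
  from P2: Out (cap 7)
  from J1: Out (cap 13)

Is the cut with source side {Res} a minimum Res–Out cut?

Given cut capacity: 16 + 7 = 23.
Augment Res→P2→Out: bottleneck 7, flow now 7.
Augment Res→TankA→J5→Out: bottleneck 4, flow now 11.
Augment Res→TankA→J6→Out: bottleneck 6, flow now 17.
Augment Res→TankA→J1→Out: bottleneck 6, flow now 23.
No augmenting path remains; maximum flow = 23.
Cut capacity 23 equals the max flow, so it is a minimum cut.

Yes — it is a minimum cut (capacity 23).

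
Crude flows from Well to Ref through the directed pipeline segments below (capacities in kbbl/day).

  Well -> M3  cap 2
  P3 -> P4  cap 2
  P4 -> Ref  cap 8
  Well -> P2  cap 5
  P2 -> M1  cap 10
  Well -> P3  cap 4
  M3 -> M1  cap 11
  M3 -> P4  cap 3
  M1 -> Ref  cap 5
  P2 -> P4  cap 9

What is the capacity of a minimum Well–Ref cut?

Augment Well→P3→P4→Ref: bottleneck 2, flow now 2.
Augment Well→M3→M1→Ref: bottleneck 2, flow now 4.
Augment Well→P2→M1→Ref: bottleneck 3, flow now 7.
Augment Well→P2→P4→Ref: bottleneck 2, flow now 9.
No augmenting path remains; maximum flow = 9.
By max-flow min-cut, the minimum cut capacity equals the max flow.
In the residual graph, reachable from Well: {Well, P3}.
Min-cut edges: Well→M3 (2), Well→P2 (5), P3→P4 (2); capacity 2 + 5 + 2 = 9.

9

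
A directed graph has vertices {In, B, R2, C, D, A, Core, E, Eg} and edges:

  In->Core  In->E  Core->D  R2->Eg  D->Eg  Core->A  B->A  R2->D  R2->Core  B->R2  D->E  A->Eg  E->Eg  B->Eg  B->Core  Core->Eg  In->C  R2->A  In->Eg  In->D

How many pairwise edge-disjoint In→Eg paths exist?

Assign every edge capacity 1; by Menger, the answer equals the max flow.
Path In→Eg (+1); total 1.
Path In→D→Eg (+1); total 2.
Path In→Core→Eg (+1); total 3.
Path In→E→Eg (+1); total 4.
No residual In→Eg path; max flow = 4.
Certifying cut of size 4: {In→Core, In→D, In→E, In→Eg}.

4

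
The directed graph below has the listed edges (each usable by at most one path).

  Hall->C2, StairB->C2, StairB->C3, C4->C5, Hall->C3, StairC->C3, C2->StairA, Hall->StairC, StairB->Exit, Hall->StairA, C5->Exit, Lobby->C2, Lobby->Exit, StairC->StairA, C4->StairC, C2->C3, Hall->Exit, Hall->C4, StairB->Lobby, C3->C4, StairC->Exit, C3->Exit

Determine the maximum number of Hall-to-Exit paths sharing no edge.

4

Assign every edge capacity 1; by Menger, the answer equals the max flow.
Path Hall→Exit (+1); total 1.
Path Hall→StairC→Exit (+1); total 2.
Path Hall→C3→Exit (+1); total 3.
Path Hall→C4→C5→Exit (+1); total 4.
No residual Hall→Exit path; max flow = 4.
Certifying cut of size 4: {C3→Exit, C4→C5, Hall→Exit, StairC→Exit}.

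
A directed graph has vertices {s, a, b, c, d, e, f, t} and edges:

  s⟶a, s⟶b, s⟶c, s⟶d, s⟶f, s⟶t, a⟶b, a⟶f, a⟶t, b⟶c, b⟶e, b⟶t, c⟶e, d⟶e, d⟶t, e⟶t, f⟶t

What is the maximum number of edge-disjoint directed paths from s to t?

6

Assign every edge capacity 1; by Menger, the answer equals the max flow.
Path s→t (+1); total 1.
Path s→a→t (+1); total 2.
Path s→b→t (+1); total 3.
Path s→d→t (+1); total 4.
Path s→f→t (+1); total 5.
Path s→c→e→t (+1); total 6.
No residual s→t path; max flow = 6.
Certifying cut of size 6: {s→a, s→b, s→c, s→d, s→f, s→t}.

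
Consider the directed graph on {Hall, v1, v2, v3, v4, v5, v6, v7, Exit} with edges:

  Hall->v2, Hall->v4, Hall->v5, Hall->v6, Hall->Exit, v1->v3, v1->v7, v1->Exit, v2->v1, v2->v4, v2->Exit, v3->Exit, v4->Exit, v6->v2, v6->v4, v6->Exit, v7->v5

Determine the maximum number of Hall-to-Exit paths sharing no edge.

Assign every edge capacity 1; by Menger, the answer equals the max flow.
Path Hall→Exit (+1); total 1.
Path Hall→v2→Exit (+1); total 2.
Path Hall→v4→Exit (+1); total 3.
Path Hall→v6→Exit (+1); total 4.
No residual Hall→Exit path; max flow = 4.
Certifying cut of size 4: {Hall→Exit, Hall→v2, Hall→v4, Hall→v6}.

4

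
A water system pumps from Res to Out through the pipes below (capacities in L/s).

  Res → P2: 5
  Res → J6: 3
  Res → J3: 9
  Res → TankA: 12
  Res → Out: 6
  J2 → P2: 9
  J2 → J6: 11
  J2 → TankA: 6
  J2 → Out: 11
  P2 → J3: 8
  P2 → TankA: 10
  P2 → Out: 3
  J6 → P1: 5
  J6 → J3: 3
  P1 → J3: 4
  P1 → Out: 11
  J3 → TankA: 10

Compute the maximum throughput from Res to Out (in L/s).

Augment Res→Out: bottleneck 6, flow now 6.
Augment Res→P2→Out: bottleneck 3, flow now 9.
Augment Res→J6→P1→Out: bottleneck 3, flow now 12.
No augmenting path remains; maximum flow = 12.
In the residual graph, reachable from Res: {Res, P2, J3, TankA}.
Min-cut edges: Res→J6 (3), Res→Out (6), P2→Out (3); capacity 3 + 6 + 3 = 12.
This cut is saturated, so no flow can exceed 12.

12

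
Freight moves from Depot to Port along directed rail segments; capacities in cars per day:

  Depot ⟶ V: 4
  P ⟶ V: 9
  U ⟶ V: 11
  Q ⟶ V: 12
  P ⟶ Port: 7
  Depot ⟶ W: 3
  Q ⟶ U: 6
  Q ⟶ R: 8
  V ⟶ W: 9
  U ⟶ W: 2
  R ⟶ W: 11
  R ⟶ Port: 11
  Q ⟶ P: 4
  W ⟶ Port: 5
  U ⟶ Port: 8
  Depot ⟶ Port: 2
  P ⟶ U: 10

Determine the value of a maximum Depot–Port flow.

Augment Depot→Port: bottleneck 2, flow now 2.
Augment Depot→W→Port: bottleneck 3, flow now 5.
Augment Depot→V→W→Port: bottleneck 2, flow now 7.
No augmenting path remains; maximum flow = 7.
In the residual graph, reachable from Depot: {Depot, V, W}.
Min-cut edges: Depot→Port (2), W→Port (5); capacity 2 + 5 = 7.
This cut is saturated, so no flow can exceed 7.

7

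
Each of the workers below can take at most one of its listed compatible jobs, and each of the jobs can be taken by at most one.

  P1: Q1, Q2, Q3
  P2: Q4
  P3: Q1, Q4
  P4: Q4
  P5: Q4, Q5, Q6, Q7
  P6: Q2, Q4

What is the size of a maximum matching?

Unit-capacity flow: source→left, listed edges, right→sink; max matching = max flow.
Augmenting path P1→Q1 (+1); matched 1.
Augmenting path P2→Q4 (+1); matched 2.
Augmenting path P5→Q5 (+1); matched 3.
Augmenting path P6→Q2 (+1); matched 4.
Augmenting path P3→Q1→P1→Q3 (+1); matched 5.
No augmenting path remains; maximum matching = 5.
König certificate: {P1, P3, P5, P6, Q4} is a vertex cover of size 5 (every listed pair touches it), so no matching can be larger.

5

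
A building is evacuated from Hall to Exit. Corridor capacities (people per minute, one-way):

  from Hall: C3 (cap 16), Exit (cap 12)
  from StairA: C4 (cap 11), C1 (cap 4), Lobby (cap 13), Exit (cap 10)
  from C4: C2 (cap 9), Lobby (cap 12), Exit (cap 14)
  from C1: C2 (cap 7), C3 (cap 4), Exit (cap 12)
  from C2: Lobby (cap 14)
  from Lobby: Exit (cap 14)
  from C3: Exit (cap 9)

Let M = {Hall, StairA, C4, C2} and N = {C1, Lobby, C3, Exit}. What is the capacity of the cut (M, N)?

Edges leaving {Hall, StairA, C4, C2}: Hall→C3 (16), Hall→Exit (12), StairA→C1 (4), StairA→Lobby (13), StairA→Exit (10), C4→Lobby (12), C4→Exit (14), C2→Lobby (14).
Cut capacity = 16 + 12 + 4 + 13 + 10 + 12 + 14 + 14 = 95.

95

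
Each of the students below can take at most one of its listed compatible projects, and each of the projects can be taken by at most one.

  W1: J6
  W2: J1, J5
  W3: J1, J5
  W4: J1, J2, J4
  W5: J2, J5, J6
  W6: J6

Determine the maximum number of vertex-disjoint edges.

5

Unit-capacity flow: source→left, listed edges, right→sink; max matching = max flow.
Augmenting path W1→J6 (+1); matched 1.
Augmenting path W2→J1 (+1); matched 2.
Augmenting path W3→J5 (+1); matched 3.
Augmenting path W4→J2 (+1); matched 4.
Augmenting path W5→J2→W4→J4 (+1); matched 5.
No augmenting path remains; maximum matching = 5.
König certificate: {W2, W3, W4, W5, J6} is a vertex cover of size 5 (every listed pair touches it), so no matching can be larger.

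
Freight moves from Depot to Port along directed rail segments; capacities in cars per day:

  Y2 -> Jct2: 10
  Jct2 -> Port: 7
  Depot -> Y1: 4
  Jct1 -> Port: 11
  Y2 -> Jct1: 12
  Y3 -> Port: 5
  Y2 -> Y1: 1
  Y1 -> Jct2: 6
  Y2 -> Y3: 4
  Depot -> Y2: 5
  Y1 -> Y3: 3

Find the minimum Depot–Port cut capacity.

Augment Depot→Y1→Jct2→Port: bottleneck 4, flow now 4.
Augment Depot→Y2→Jct2→Port: bottleneck 3, flow now 7.
Augment Depot→Y2→Y3→Port: bottleneck 2, flow now 9.
No augmenting path remains; maximum flow = 9.
By max-flow min-cut, the minimum cut capacity equals the max flow.
In the residual graph, reachable from Depot: {Depot}.
Min-cut edges: Depot→Y1 (4), Depot→Y2 (5); capacity 4 + 5 = 9.

9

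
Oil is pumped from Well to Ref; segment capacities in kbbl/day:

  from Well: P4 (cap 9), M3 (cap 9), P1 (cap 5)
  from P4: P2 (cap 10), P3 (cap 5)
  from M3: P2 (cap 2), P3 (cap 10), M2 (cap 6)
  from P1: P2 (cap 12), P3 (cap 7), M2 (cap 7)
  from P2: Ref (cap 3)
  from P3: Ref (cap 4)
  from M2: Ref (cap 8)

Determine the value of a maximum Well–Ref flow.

Augment Well→P4→P2→Ref: bottleneck 3, flow now 3.
Augment Well→P4→P3→Ref: bottleneck 4, flow now 7.
Augment Well→M3→M2→Ref: bottleneck 6, flow now 13.
Augment Well→P1→M2→Ref: bottleneck 2, flow now 15.
No augmenting path remains; maximum flow = 15.
In the residual graph, reachable from Well: {Well, P4, M3, P1, P2, P3, M2}.
Min-cut edges: P2→Ref (3), P3→Ref (4), M2→Ref (8); capacity 3 + 4 + 8 = 15.
This cut is saturated, so no flow can exceed 15.

15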